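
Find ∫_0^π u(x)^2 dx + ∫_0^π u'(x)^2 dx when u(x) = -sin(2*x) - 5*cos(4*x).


||u||_{H^1(0,π)}^2 = 215*π

u'(x) = 20*sin(4*x) - 2*cos(2*x).
Expand u² and (u')² and integrate term by term on (0, π), using: for integers n ≥ 1, ∫_0^π sin²(nx) dx = ∫_0^π cos²(nx) dx = π/2; for n ≠ n', ∫_0^π sin(nx)sin(n'x) dx = ∫_0^π cos(nx)cos(n'x) dx = 0; and by product-to-sum, ∫_0^π sin(nx)cos(n'x) dx = ½∫_0^π [sin((n+n')x) + sin((n−n')x)] dx, which is 0 when n+n' is even and 2n/(n²−n'²) when n+n' is odd (it need not vanish on (0, π)).
  u² squared terms: (-1)²·∫sin(2x)² dx = 1·π/2 = π/2;  (-5)²·∫cos(4x)² dx = 25·π/2 = 25*π/2.
  u² cross terms: 2·(-1)·(-5)·∫sin(2x)·cos(4x) dx = 10·(0) = 0.
  So ∫_0^π u² dx = π/2 + 25*π/2 + 0 = 13*π.
  (u')² squared terms: (-2)²·∫cos(2x)² dx = 4·π/2 = 2*π;  (20)²·∫sin(4x)² dx = 400·π/2 = 200*π.
  (u')² cross terms: 2·(-2)·(20)·∫cos(2x)·sin(4x) dx = -80·(0) = 0.
  So ∫_0^π (u')² dx = 2*π + 200*π + 0 = 202*π.
||u||_{H^1}^2 = (13*π) + (202*π) = 215*π.


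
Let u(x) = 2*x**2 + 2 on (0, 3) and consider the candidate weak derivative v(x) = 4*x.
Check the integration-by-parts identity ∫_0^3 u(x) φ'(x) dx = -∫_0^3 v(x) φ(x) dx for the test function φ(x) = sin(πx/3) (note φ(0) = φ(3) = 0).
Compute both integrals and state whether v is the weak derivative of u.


LHS = -36/π, RHS = -36/π. Yes, v = u' weakly.

u(x) = 2*x**2 + 2, classical derivative u'(x) = 4*x.
φ(x) = sin(πx/3), so φ'(x) = π*cos(π*x/3)/3.
Note φ(0) = φ(3) = 0, so the boundary term u·φ vanishes.
LHS = ∫_0^3 u(x) φ'(x) dx = ∫_0^3 (2*π*x^2*cos(π*x/3)/3 + 2*π*cos(π*x/3)/3) dx. Term by term:
  ∫_0^3 2*π*cos(π*x/3)/3 dx = 0;  ∫_0^3 2*π*x^2*cos(π*x/3)/3 dx = -36/π.
Sum: 0 − 36/π = -36/π.
So LHS = -36/π.
∫_0^3 v(x) φ(x) dx = ∫_0^3 (4*x*sin(π*x/3)) dx. Term by term:
  ∫_0^3 4*x*sin(π*x/3) dx = 36/π.
So RHS = -∫_0^3 v(x) φ(x) dx = -36/π.
LHS = RHS, so the identity holds for this test φ.
Moreover u is smooth here and v(x) = u'(x) = 4*x pointwise, so the identity holds for every test function. Hence v is the weak derivative of u.


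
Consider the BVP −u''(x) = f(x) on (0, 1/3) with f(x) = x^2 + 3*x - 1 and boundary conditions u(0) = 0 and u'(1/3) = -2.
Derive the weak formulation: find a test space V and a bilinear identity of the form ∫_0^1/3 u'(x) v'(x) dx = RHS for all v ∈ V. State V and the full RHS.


V = {v ∈ H^1(0, 1/3) : v(0) = 0} (test functions vanish at x = 0 where u is specified); weak form: ∫_0^1/3 u'v' dx = ∫_0^1/3 (x^2 + 3*x - 1) v dx − 2·v(1/3) for all v ∈ V.

Multiply both sides by a test function v and integrate from 0 to 1/3:
  ∫_0^1/3 −u''(x) v(x) dx = ∫_0^1/3 f(x) v(x) dx.
Integrate the LHS by parts once:
  ∫_0^1/3 −u'' v dx = −[u'(x) v(x)]_0^1/3 + ∫_0^1/3 u'(x) v'(x) dx.
Thus ∫_0^1/3 u'(x) v'(x) dx = ∫_0^1/3 f(x) v(x) dx + [u'(x) v(x)]_0^1/3.
Choose V so that boundary terms are either known or forced to vanish.
Mixed BC: u(0) = 0 (Dirichlet) and u'(1/3) = -2 (Neumann). Define V = {v ∈ H^1(0, 1/3) : v(0) = 0}. Then [u' v]_0^1/3 = u'(1/3)·v(1/3) − u'(0)·0 = − 2·v(1/3).
Weak formulation: find u (satisfying any essential BC) such that ∫_0^1/3 u'(x) v'(x) dx = ∫_0^1/3 f v dx − 2·v(1/3) for all v ∈ V (Dirichlet at 0 absorbed into V; Neumann datum at x = 1/3 contributes the boundary term).
Substituting f(x) = x^2 + 3*x - 1, the right-hand side is ∫_0^1/3 (x^2 + 3*x - 1) v dx − 2·v(1/3).


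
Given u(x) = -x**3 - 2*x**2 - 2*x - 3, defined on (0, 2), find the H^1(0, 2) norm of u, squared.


||u||_{H^1}^2 = 18238/35

The H^1 norm (squared) on an interval (0, L) is
  ||u||_{H^1}^2 = ∫_0^L u(x)^2 dx + ∫_0^L u'(x)^2 dx.
Compute u'(x) = -3*x**2 - 4*x - 2.
Then u(x)^2 = x**6 + 4*x**5 + 8*x**4 + 14*x**3 + 16*x**2 + 12*x + 9 and u'(x)^2 = 9*x**4 + 24*x**3 + 28*x**2 + 16*x + 4.
Integrate each monomial from 0 to 2 using ∫_0^2 c·x^n dx = c·2^(n+1)/(n+1):
  ∫_0^2 u(x)^2 dx = ∫_0^2 (x^6 + 4*x^5 + 8*x^4 + 14*x^3 + 16*x^2 + 12*x + 9) dx. Term by term:
    ∫_0^2 x^6 dx = 128/7;  ∫_0^2 4*x^5 dx = 128/3;  ∫_0^2 8*x^4 dx = 256/5;
    ∫_0^2 14*x^3 dx = 56;  ∫_0^2 16*x^2 dx = 128/3;  ∫_0^2 12*x dx = 24;
    ∫_0^2 9 dx = 18.
  Sum: 128/7 + 128/3 + 256/5 + 56 + 128/3 + 24 + 18 = 26546/105.
  ∫_0^2 u'(x)^2 dx = ∫_0^2 (9*x^4 + 24*x^3 + 28*x^2 + 16*x + 4) dx. Term by term:
    ∫_0^2 9*x^4 dx = 288/5;  ∫_0^2 24*x^3 dx = 96;  ∫_0^2 28*x^2 dx = 224/3;
    ∫_0^2 16*x dx = 32;  ∫_0^2 4 dx = 8.
  Sum: 288/5 + 96 + 224/3 + 32 + 8 = 4024/15.
Adding: ||u||_{H^1}^2 = 26546/105 + 4024/15 = 18238/35.


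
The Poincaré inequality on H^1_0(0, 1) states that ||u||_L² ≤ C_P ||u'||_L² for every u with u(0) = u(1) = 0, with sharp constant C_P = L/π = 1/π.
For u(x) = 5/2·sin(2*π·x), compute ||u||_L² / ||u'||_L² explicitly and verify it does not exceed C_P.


||u||_L² / ||u'||_L² = 1/(2*π) < C_P = 1/π.

u(x) = 5/2·sin(2*π·x), so u'(x) = 5*π*cos(2*π*x).
Writing u(x) = A·sin(kπx/L) with A = 5/2 and k = 2, use ∫_0^L sin²(kπx/L) dx = L/2 and ∫_0^L cos²(kπx/L) dx = L/2.
u² = 25/4·sin²(2*π·x) and (u')² = 25*π^2·cos²(2*π·x), and each of sin², cos² integrates to L/2 = 1/2 over (0, 1).
∫_0^1 u² dx = 25/8, so ||u||_L² = 5*sqrt(2)/4.
∫_0^1 (u')² dx = 25*π^2/2, so ||u'||_L² = 5*sqrt(2)*π/2.
Ratio ||u||_L² / ||u'||_L² = 1/(2*π).
Sharp Poincaré constant on H^1_0(0, 1) is C_P = L/π = 1/π, achieved by sin(π·x).
This is the k = 2 harmonic; the ratio L/(kπ) is strictly less than C_P = L/π, consistent with the sharp inequality ||u||_L² ≤ C_P ||u'||_L².


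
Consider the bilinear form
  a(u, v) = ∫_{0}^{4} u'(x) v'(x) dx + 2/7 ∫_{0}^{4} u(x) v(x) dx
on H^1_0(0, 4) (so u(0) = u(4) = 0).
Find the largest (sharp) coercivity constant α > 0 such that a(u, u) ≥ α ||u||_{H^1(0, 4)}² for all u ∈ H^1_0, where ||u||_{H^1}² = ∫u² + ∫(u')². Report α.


α = (32/7 + π^2)/(π^2 + 16)

Coercivity of a(·,·) on H^1_0(0, 4) means a(u, u) ≥ α ||u||_{H^1}² for every u ∈ H^1_0.
The interval has length L = 4, and Poincaré/coercivity depend only on L. Here a(u, u) = ∫(u')² + (2/7)·∫u².
Here 0 < c = 2/7 < 1. The condition a(u,u) ≥ α||u||_{H^1}² reads (1−α)∫(u')² ≥ (α−c)∫u². Any admissible α is ≤ 1 (rapidly oscillating u have ∫u²/∫(u')² → 0), and α = 1 would force 0 ≥ (1−c)∫u², impossible since c < 1; so 1−α > 0. By the sharp Poincaré inequality on H^1_0 of an interval of length L, ∫(u')² ≥ (π/L)²∫u² with equality for the first sine mode sin(π(x−x₀)/L) (x₀ the left endpoint), so the inequality holds for all u iff (1−α)(π/L)² ≥ α − c, i.e. α ≤ ((π/L)² + c)/((π/L)² + 1) = (1 + c(L/π)²)/(1 + (L/π)²). With (π/L)² = π^2/16 and c = 2/7, the largest admissible constant is α = ((π/L)² + c)/((π/L)² + 1).
Simplifying, α = (32/7 + π^2)/(π^2 + 16).


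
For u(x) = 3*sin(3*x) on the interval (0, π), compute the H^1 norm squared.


||u||_{H^1(0,π)}^2 = 45*π

u'(x) = 9*cos(3*x).
Expand u² and (u')² and integrate term by term on (0, π), using: for integers n ≥ 1, ∫_0^π sin²(nx) dx = ∫_0^π cos²(nx) dx = π/2; for n ≠ n', ∫_0^π sin(nx)sin(n'x) dx = ∫_0^π cos(nx)cos(n'x) dx = 0; and by product-to-sum, ∫_0^π sin(nx)cos(n'x) dx = ½∫_0^π [sin((n+n')x) + sin((n−n')x)] dx, which is 0 when n+n' is even and 2n/(n²−n'²) when n+n' is odd (it need not vanish on (0, π)).
  u² squared terms: (3)²·∫sin(3x)² dx = 9·π/2 = 9*π/2.
  So ∫_0^π u² dx = 9*π/2.
  (u')² squared terms: (9)²·∫cos(3x)² dx = 81·π/2 = 81*π/2.
  So ∫_0^π (u')² dx = 81*π/2.
||u||_{H^1}^2 = (9*π/2) + (81*π/2) = 45*π.


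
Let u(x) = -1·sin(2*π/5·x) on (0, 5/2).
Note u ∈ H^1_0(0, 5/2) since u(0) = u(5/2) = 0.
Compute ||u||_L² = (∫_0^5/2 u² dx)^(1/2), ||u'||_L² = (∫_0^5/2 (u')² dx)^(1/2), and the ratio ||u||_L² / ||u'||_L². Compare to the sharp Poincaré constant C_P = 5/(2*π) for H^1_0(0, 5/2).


||u||_L² / ||u'||_L² = 5/(2*π) = C_P.

u(x) = -1·sin(2*π/5·x), so u'(x) = -2*π*cos(2*π*x/5)/5.
Writing u(x) = A·sin(kπx/L) with A = -1 and k = 1, use ∫_0^L sin²(kπx/L) dx = L/2 and ∫_0^L cos²(kπx/L) dx = L/2.
u² = 1·sin²(2*π/5·x) and (u')² = 4*π^2/25·cos²(2*π/5·x), and each of sin², cos² integrates to L/2 = 5/4 over (0, 5/2).
∫_0^5/2 u² dx = 5/4, so ||u||_L² = sqrt(5)/2.
∫_0^5/2 (u')² dx = π^2/5, so ||u'||_L² = sqrt(5)*π/5.
Ratio ||u||_L² / ||u'||_L² = 5/(2*π).
Sharp Poincaré constant on H^1_0(0, 5/2) is C_P = L/π = 5/(2*π), achieved by sin(2*π/5·x).
This is the k = 1 eigenfunction (up to amplitude), so the ratio equals the sharp Poincaré constant exactly.


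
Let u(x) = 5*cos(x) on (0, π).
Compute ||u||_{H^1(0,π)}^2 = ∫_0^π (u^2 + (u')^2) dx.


||u||_{H^1(0,π)}^2 = 25*π

u'(x) = -5*sin(x).
Expand u² and (u')² and integrate term by term on (0, π), using: for integers n ≥ 1, ∫_0^π sin²(nx) dx = ∫_0^π cos²(nx) dx = π/2; for n ≠ n', ∫_0^π sin(nx)sin(n'x) dx = ∫_0^π cos(nx)cos(n'x) dx = 0; and by product-to-sum, ∫_0^π sin(nx)cos(n'x) dx = ½∫_0^π [sin((n+n')x) + sin((n−n')x)] dx, which is 0 when n+n' is even and 2n/(n²−n'²) when n+n' is odd (it need not vanish on (0, π)).
  u² squared terms: (5)²·∫cos(x)² dx = 25·π/2 = 25*π/2.
  So ∫_0^π u² dx = 25*π/2.
  (u')² squared terms: (-5)²·∫sin(x)² dx = 25·π/2 = 25*π/2.
  So ∫_0^π (u')² dx = 25*π/2.
||u||_{H^1}^2 = (25*π/2) + (25*π/2) = 25*π.


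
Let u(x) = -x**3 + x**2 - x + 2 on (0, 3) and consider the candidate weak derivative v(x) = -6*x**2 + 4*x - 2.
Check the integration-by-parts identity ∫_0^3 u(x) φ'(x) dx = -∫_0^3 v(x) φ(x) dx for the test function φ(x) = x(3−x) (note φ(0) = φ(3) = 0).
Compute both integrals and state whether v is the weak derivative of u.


LHS = 549/20, RHS = 549/10. No, v is not the weak derivative of u.

u(x) = -x**3 + x**2 - x + 2, classical derivative u'(x) = -3*x**2 + 2*x - 1.
φ(x) = x(3−x), so φ'(x) = 3 - 2*x.
Note φ(0) = φ(3) = 0, so the boundary term u·φ vanishes.
LHS = ∫_0^3 u(x) φ'(x) dx = ∫_0^3 (2*x^4 - 5*x^3 + 5*x^2 - 7*x + 6) dx. Term by term:
  ∫_0^3 2*x^4 dx = 486/5;  ∫_0^3 -5*x^3 dx = -405/4;  ∫_0^3 5*x^2 dx = 45;
  ∫_0^3 -7*x dx = -63/2;  ∫_0^3 6 dx = 18.
Sum: 486/5 − 405/4 + 45 − 63/2 + 18 = 549/20.
So LHS = 549/20.
∫_0^3 v(x) φ(x) dx = ∫_0^3 (6*x^4 - 22*x^3 + 14*x^2 - 6*x) dx. Term by term:
  ∫_0^3 6*x^4 dx = 1458/5;  ∫_0^3 -22*x^3 dx = -891/2;  ∫_0^3 14*x^2 dx = 126;
  ∫_0^3 -6*x dx = -27.
Sum: 1458/5 − 891/2 + 126 − 27 = -549/10.
So RHS = -∫_0^3 v(x) φ(x) dx = 549/10.
LHS − RHS = -549/20 ≠ 0, so the identity fails.
(For a valid weak derivative the identity must hold for EVERY test function, in particular this one. The failure shows v is NOT the weak derivative of u.)
Correct weak derivative would be u'(x) = -3*x**2 + 2*x - 1.


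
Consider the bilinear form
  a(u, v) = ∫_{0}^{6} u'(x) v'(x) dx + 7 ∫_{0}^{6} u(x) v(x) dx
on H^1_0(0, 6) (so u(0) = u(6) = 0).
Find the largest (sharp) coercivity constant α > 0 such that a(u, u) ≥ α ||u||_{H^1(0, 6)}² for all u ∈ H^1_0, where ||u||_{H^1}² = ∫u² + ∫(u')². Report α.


α = 1

Coercivity of a(·,·) on H^1_0(0, 6) means a(u, u) ≥ α ||u||_{H^1}² for every u ∈ H^1_0.
The interval has length L = 6, and Poincaré/coercivity depend only on L. Here a(u, u) = ∫(u')² + (7)·∫u².
Here c = 7 ≥ 1, so a(u,u) = ∫(u')² + c∫u² ≥ ∫(u')² + ∫u² = ||u||_{H^1}², i.e. α = 1 works. No larger α is possible: a(u,u) ≥ α||u||_{H^1}² means (1−α)∫(u')² ≥ (α−c)∫u², and for the modes u_n = sin(nπ(x−x₀)/L) (x₀ the left endpoint) one has ∫u_n²/∫(u_n')² = (L/(nπ))² → 0, so a(u_n,u_n)/||u_n||_{H^1}² → 1. Hence the optimal constant is α = 1.
Therefore α = 1.


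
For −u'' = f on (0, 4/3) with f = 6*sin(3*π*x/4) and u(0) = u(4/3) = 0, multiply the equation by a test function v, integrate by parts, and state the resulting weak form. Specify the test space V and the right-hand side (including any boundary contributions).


V = H^1_0(0, 4/3) (so v(0) = v(4/3) = 0); weak form: ∫_0^4/3 u'v' dx = ∫_0^4/3 (6*sin(3*π*x/4)) v dx for all v ∈ V.

Multiply both sides by a test function v and integrate from 0 to 4/3:
  ∫_0^4/3 −u''(x) v(x) dx = ∫_0^4/3 f(x) v(x) dx.
Integrate the LHS by parts once:
  ∫_0^4/3 −u'' v dx = −[u'(x) v(x)]_0^4/3 + ∫_0^4/3 u'(x) v'(x) dx.
Thus ∫_0^4/3 u'(x) v'(x) dx = ∫_0^4/3 f(x) v(x) dx + [u'(x) v(x)]_0^4/3.
Choose V so that boundary terms are either known or forced to vanish.
u is Dirichlet: u(0) = u(4/3) = 0. Let V = H^1_0(0, 4/3); then v(0) = v(4/3) = 0, and [u' v]_0^4/3 = 0.
Weak formulation: find u (satisfying any essential BC) such that ∫_0^4/3 u'(x) v'(x) dx = ∫_0^4/3 f v dx for all v ∈ V.
Substituting f(x) = 6*sin(3*π*x/4), the right-hand side is ∫_0^4/3 (6*sin(3*π*x/4)) v dx.


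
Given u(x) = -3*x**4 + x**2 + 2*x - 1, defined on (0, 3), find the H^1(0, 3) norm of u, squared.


||u||_{H^1}^2 = 2049024/35

The H^1 norm (squared) on an interval (0, L) is
  ||u||_{H^1}^2 = ∫_0^L u(x)^2 dx + ∫_0^L u'(x)^2 dx.
Compute u'(x) = -12*x**3 + 2*x + 2.
Then u(x)^2 = 9*x**8 - 6*x**6 - 12*x**5 + 7*x**4 + 4*x**3 + 2*x**2 - 4*x + 1 and u'(x)^2 = 144*x**6 - 48*x**4 - 48*x**3 + 4*x**2 + 8*x + 4.
Integrate each monomial from 0 to 3 using ∫_0^3 c·x^n dx = c·3^(n+1)/(n+1):
  ∫_0^3 u(x)^2 dx = ∫_0^3 (9*x^8 - 6*x^6 - 12*x^5 + 7*x^4 + 4*x^3 + 2*x^2 - 4*x + 1) dx. Term by term:
    ∫_0^3 9*x^8 dx = 19683;  ∫_0^3 -6*x^6 dx = -13122/7;  ∫_0^3 -12*x^5 dx = -1458;
    ∫_0^3 7*x^4 dx = 1701/5;  ∫_0^3 4*x^3 dx = 81;  ∫_0^3 2*x^2 dx = 18;
    ∫_0^3 -4*x dx = -18;  ∫_0^3 1 dx = 3.
  Sum: 19683 − 13122/7 − 1458 + 1701/5 + 81 + 18 − 18 + 3 = 587112/35.
  ∫_0^3 u'(x)^2 dx = ∫_0^3 (144*x^6 - 48*x^4 - 48*x^3 + 4*x^2 + 8*x + 4) dx. Term by term:
    ∫_0^3 144*x^6 dx = 314928/7;  ∫_0^3 -48*x^4 dx = -11664/5;  ∫_0^3 -48*x^3 dx = -972;
    ∫_0^3 4*x^2 dx = 36;  ∫_0^3 8*x dx = 36;  ∫_0^3 4 dx = 12.
  Sum: 314928/7 − 11664/5 − 972 + 36 + 36 + 12 = 1461912/35.
Adding: ||u||_{H^1}^2 = 587112/35 + 1461912/35 = 2049024/35.


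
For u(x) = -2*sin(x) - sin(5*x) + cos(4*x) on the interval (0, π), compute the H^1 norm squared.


||u||_{H^1(0,π)}^2 = -1292/45 + 51*π/2

u'(x) = -4*sin(4*x) - 2*cos(x) - 5*cos(5*x).
Expand u² and (u')² and integrate term by term on (0, π), using: for integers n ≥ 1, ∫_0^π sin²(nx) dx = ∫_0^π cos²(nx) dx = π/2; for n ≠ n', ∫_0^π sin(nx)sin(n'x) dx = ∫_0^π cos(nx)cos(n'x) dx = 0; and by product-to-sum, ∫_0^π sin(nx)cos(n'x) dx = ½∫_0^π [sin((n+n')x) + sin((n−n')x)] dx, which is 0 when n+n' is even and 2n/(n²−n'²) when n+n' is odd (it need not vanish on (0, π)).
  u² squared terms: (-1)²·∫sin(5x)² dx = 1·π/2 = π/2;  (-2)²·∫sin(x)² dx = 4·π/2 = 2*π;  (1)²·∫cos(4x)² dx = 1·π/2 = π/2.
  u² cross terms: 2·(-1)·(-2)·∫sin(5x)·sin(x) dx = 4·(0) = 0;  2·(-1)·(1)·∫sin(5x)·cos(4x) dx = -2·(10/9) = -20/9;  2·(-2)·(1)·∫sin(x)·cos(4x) dx = -4·(-2/15) = 8/15.
  So ∫_0^π u² dx = π/2 + 2*π + π/2 + 0 − 20/9 + 8/15 = -76/45 + 3*π.
  (u')² squared terms: (-5)²·∫cos(5x)² dx = 25·π/2 = 25*π/2;  (-4)²·∫sin(4x)² dx = 16·π/2 = 8*π;  (-2)²·∫cos(x)² dx = 4·π/2 = 2*π.
  (u')² cross terms: 2·(-5)·(-4)·∫cos(5x)·sin(4x) dx = 40·(-8/9) = -320/9;  2·(-5)·(-2)·∫cos(5x)·cos(x) dx = 20·(0) = 0;  2·(-4)·(-2)·∫sin(4x)·cos(x) dx = 16·(8/15) = 128/15.
  So ∫_0^π (u')² dx = 25*π/2 + 8*π + 2*π − 320/9 + 0 + 128/15 = -1216/45 + 45*π/2.
||u||_{H^1}^2 = (-76/45 + 3*π) + (-1216/45 + 45*π/2) = -1292/45 + 51*π/2.


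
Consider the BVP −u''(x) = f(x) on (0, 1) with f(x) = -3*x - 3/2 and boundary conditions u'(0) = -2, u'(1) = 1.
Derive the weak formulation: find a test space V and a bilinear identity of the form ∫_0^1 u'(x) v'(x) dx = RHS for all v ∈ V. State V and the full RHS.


V = H^1(0, 1) (v unrestricted at boundary; u is determined up to an additive constant); weak form: ∫_0^1 u'v' dx = ∫_0^1 (-3*x - 3/2) v dx + v(1) + 2·v(0) for all v ∈ V.

Multiply both sides by a test function v and integrate from 0 to 1:
  ∫_0^1 −u''(x) v(x) dx = ∫_0^1 f(x) v(x) dx.
Integrate the LHS by parts once:
  ∫_0^1 −u'' v dx = −[u'(x) v(x)]_0^1 + ∫_0^1 u'(x) v'(x) dx.
Thus ∫_0^1 u'(x) v'(x) dx = ∫_0^1 f(x) v(x) dx + [u'(x) v(x)]_0^1.
Choose V so that boundary terms are either known or forced to vanish.
u has inhomogeneous Neumann u'(0) = -2, u'(1) = 1. [u' v]_0^1 = (1)·v(1) − (-2)·v(0) = v(1) + 2·v(0). Take V = H^1(0, 1); boundary term becomes part of RHS.
Weak formulation: find u (satisfying any essential BC) such that ∫_0^1 u'(x) v'(x) dx = ∫_0^1 f v dx + v(1) + 2·v(0) for all v ∈ V (Neumann data are natural BCs: they enter the RHS as boundary terms).
Substituting f(x) = -3*x - 3/2, the right-hand side is ∫_0^1 (-3*x - 3/2) v dx + v(1) + 2·v(0).
Compatibility check (pure Neumann): taking v ≡ 1 ∈ V gives 0 = ∫_0^1 f dx + (1) − (-2), i.e. ∫_0^1 f dx must equal u'(0) − u'(1) = -3. Indeed ∫_0^1 (-3*x - 3/2) dx = -3, so the data are compatible. The solution is then unique only up to an additive constant (fix it e.g. by requiring ∫_0^1 u dx = 0).


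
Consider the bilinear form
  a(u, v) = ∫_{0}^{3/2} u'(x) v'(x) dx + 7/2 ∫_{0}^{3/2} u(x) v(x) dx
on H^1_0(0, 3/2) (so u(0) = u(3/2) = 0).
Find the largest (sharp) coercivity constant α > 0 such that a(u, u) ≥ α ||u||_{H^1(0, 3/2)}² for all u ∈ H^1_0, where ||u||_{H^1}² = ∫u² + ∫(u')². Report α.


α = 1

Coercivity of a(·,·) on H^1_0(0, 3/2) means a(u, u) ≥ α ||u||_{H^1}² for every u ∈ H^1_0.
The interval has length L = 3/2, and Poincaré/coercivity depend only on L. Here a(u, u) = ∫(u')² + (7/2)·∫u².
Here c = 7/2 ≥ 1, so a(u,u) = ∫(u')² + c∫u² ≥ ∫(u')² + ∫u² = ||u||_{H^1}², i.e. α = 1 works. No larger α is possible: a(u,u) ≥ α||u||_{H^1}² means (1−α)∫(u')² ≥ (α−c)∫u², and for the modes u_n = sin(nπ(x−x₀)/L) (x₀ the left endpoint) one has ∫u_n²/∫(u_n')² = (L/(nπ))² → 0, so a(u_n,u_n)/||u_n||_{H^1}² → 1. Hence the optimal constant is α = 1.
Therefore α = 1.


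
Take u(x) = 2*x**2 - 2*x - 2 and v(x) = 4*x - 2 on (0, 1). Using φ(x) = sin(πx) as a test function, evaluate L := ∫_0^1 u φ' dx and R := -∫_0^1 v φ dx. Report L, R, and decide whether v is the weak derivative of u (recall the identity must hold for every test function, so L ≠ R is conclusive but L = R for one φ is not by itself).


LHS = 0, RHS = 0. Yes, v = u' weakly.

u(x) = 2*x**2 - 2*x - 2, classical derivative u'(x) = 4*x - 2.
φ(x) = sin(πx), so φ'(x) = π*cos(π*x).
Note φ(0) = φ(1) = 0, so the boundary term u·φ vanishes.
LHS = ∫_0^1 u(x) φ'(x) dx = ∫_0^1 (2*π*x^2*cos(π*x) - 2*π*x*cos(π*x) - 2*π*cos(π*x)) dx. Term by term:
  ∫_0^1 -2*π*cos(π*x) dx = 0;  ∫_0^1 -2*π*x*cos(π*x) dx = 4/π;  ∫_0^1 2*π*x^2*cos(π*x) dx = -4/π.
Sum: 0 + 4/π − 4/π = 0.
So LHS = 0.
∫_0^1 v(x) φ(x) dx = ∫_0^1 (4*x*sin(π*x) - 2*sin(π*x)) dx. Term by term:
  ∫_0^1 -2*sin(π*x) dx = -4/π;  ∫_0^1 4*x*sin(π*x) dx = 4/π.
Sum: -4/π + 4/π = 0.
So RHS = -∫_0^1 v(x) φ(x) dx = 0.
LHS = RHS, so the identity holds for this test φ.
Moreover u is smooth here and v(x) = u'(x) = 4*x - 2 pointwise, so the identity holds for every test function. Hence v is the weak derivative of u.


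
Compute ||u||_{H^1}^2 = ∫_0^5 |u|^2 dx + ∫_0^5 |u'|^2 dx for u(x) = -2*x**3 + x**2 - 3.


||u||_{H^1}^2 = 388065/7

The H^1 norm (squared) on an interval (0, L) is
  ||u||_{H^1}^2 = ∫_0^L u(x)^2 dx + ∫_0^L u'(x)^2 dx.
Compute u'(x) = -6*x**2 + 2*x.
Then u(x)^2 = 4*x**6 - 4*x**5 + x**4 + 12*x**3 - 6*x**2 + 9 and u'(x)^2 = 36*x**4 - 24*x**3 + 4*x**2.
Integrate each monomial from 0 to 5 using ∫_0^5 c·x^n dx = c·5^(n+1)/(n+1):
  ∫_0^5 u(x)^2 dx = ∫_0^5 (4*x^6 - 4*x^5 + x^4 + 12*x^3 - 6*x^2 + 9) dx. Term by term:
    ∫_0^5 4*x^6 dx = 312500/7;  ∫_0^5 -4*x^5 dx = -31250/3;  ∫_0^5 x^4 dx = 625;
    ∫_0^5 12*x^3 dx = 1875;  ∫_0^5 -6*x^2 dx = -250;  ∫_0^5 9 dx = 45.
  Sum: 312500/7 − 31250/3 + 625 + 1875 − 250 + 45 = 766945/21.
  ∫_0^5 u'(x)^2 dx = ∫_0^5 (36*x^4 - 24*x^3 + 4*x^2) dx. Term by term:
    ∫_0^5 36*x^4 dx = 22500;  ∫_0^5 -24*x^3 dx = -3750;  ∫_0^5 4*x^2 dx = 500/3.
  Sum: 22500 − 3750 + 500/3 = 56750/3.
Adding: ||u||_{H^1}^2 = 766945/21 + 56750/3 = 388065/7.


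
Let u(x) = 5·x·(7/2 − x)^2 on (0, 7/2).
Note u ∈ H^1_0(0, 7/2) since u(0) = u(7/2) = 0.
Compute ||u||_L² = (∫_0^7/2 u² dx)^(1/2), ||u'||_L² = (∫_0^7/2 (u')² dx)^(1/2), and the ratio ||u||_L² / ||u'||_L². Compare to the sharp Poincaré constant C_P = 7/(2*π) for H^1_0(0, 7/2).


||u||_L² / ||u'||_L² = sqrt(14)/4 < C_P = 7/(2*π).

u(x) = 5·x·(7/2 − x)^2, so u'(x) = 15*x^2 - 70*x + 245/4.
u(x) = 5·x·(7/2 − x)^2 vanishes at x = 0 and x = 7/2, so u ∈ H^1_0(0, 7/2). Differentiate via the product rule and integrate the resulting polynomials term by term.
  ∫_0^7/2 u² dx = ∫_0^7/2 (25*x^6 - 350*x^5 + 3675*x^4/2 - 8575*x^3/2 + 60025*x^2/16) dx. Term by term:
    ∫_0^7/2 25*x^6 dx = 2941225/128;  ∫_0^7/2 -350*x^5 dx = -20588575/192;  ∫_0^7/2 3675*x^4/2 dx = 12353145/64;
    ∫_0^7/2 -8575*x^3/2 dx = -20588575/128;  ∫_0^7/2 60025*x^2/16 dx = 20588575/384.
  Sum: 2941225/128 − 20588575/192 + 12353145/64 − 20588575/128 + 20588575/384 = 588245/384.
  ∫_0^7/2 (u')² dx = ∫_0^7/2 (225*x^4 - 2100*x^3 + 13475*x^2/2 - 8575*x + 60025/16) dx. Term by term:
    ∫_0^7/2 225*x^4 dx = 756315/32;  ∫_0^7/2 -2100*x^3 dx = -1260525/16;  ∫_0^7/2 13475*x^2/2 dx = 4621925/48;
    ∫_0^7/2 -8575*x dx = -420175/8;  ∫_0^7/2 60025/16 dx = 420175/32.
  Sum: 756315/32 − 1260525/16 + 4621925/48 − 420175/8 + 420175/32 = 84035/48.
∫_0^7/2 u² dx = 588245/384, so ||u||_L² = 343*sqrt(30)/48.
∫_0^7/2 (u')² dx = 84035/48, so ||u'||_L² = 49*sqrt(105)/12.
Ratio ||u||_L² / ||u'||_L² = sqrt(14)/4.
Sharp Poincaré constant on H^1_0(0, 7/2) is C_P = L/π = 7/(2*π), achieved by sin(2*π/7·x).
A polynomial bump cannot attain the sharp Poincaré constant (only the first sine eigenfunction does), so the ratio is strictly less than C_P, consistent with ||u||_L² ≤ C_P ||u'||_L².


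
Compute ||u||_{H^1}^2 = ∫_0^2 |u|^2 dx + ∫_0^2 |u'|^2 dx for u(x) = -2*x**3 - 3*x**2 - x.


||u||_{H^1}^2 = 103258/105

The H^1 norm (squared) on an interval (0, L) is
  ||u||_{H^1}^2 = ∫_0^L u(x)^2 dx + ∫_0^L u'(x)^2 dx.
Compute u'(x) = -6*x**2 - 6*x - 1.
Then u(x)^2 = 4*x**6 + 12*x**5 + 13*x**4 + 6*x**3 + x**2 and u'(x)^2 = 36*x**4 + 72*x**3 + 48*x**2 + 12*x + 1.
Integrate each monomial from 0 to 2 using ∫_0^2 c·x^n dx = c·2^(n+1)/(n+1):
  ∫_0^2 u(x)^2 dx = ∫_0^2 (4*x^6 + 12*x^5 + 13*x^4 + 6*x^3 + x^2) dx. Term by term:
    ∫_0^2 4*x^6 dx = 512/7;  ∫_0^2 12*x^5 dx = 128;  ∫_0^2 13*x^4 dx = 416/5;
    ∫_0^2 6*x^3 dx = 24;  ∫_0^2 x^2 dx = 8/3.
  Sum: 512/7 + 128 + 416/5 + 24 + 8/3 = 32656/105.
  ∫_0^2 u'(x)^2 dx = ∫_0^2 (36*x^4 + 72*x^3 + 48*x^2 + 12*x + 1) dx. Term by term:
    ∫_0^2 36*x^4 dx = 1152/5;  ∫_0^2 72*x^3 dx = 288;  ∫_0^2 48*x^2 dx = 128;
    ∫_0^2 12*x dx = 24;  ∫_0^2 1 dx = 2.
  Sum: 1152/5 + 288 + 128 + 24 + 2 = 3362/5.
Adding: ||u||_{H^1}^2 = 32656/105 + 3362/5 = 103258/105.


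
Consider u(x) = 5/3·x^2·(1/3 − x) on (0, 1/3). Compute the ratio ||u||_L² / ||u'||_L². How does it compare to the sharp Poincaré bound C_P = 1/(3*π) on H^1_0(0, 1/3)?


||u||_L² / ||u'||_L² = sqrt(14)/42 < C_P = 1/(3*π).

u(x) = 5/3·x^2·(1/3 − x), so u'(x) = 5*x*(2 - 9*x)/9.
u(x) = 5/3·x^2·(1/3 − x) vanishes at x = 0 and x = 1/3, so u ∈ H^1_0(0, 1/3). Differentiate via the product rule and integrate the resulting polynomials term by term.
  ∫_0^1/3 u² dx = ∫_0^1/3 (25*x^6/9 - 50*x^5/27 + 25*x^4/81) dx. Term by term:
    ∫_0^1/3 25*x^6/9 dx = 25/137781;  ∫_0^1/3 -50*x^5/27 dx = -25/59049;  ∫_0^1/3 25*x^4/81 dx = 5/19683.
  Sum: 25/137781 − 25/59049 + 5/19683 = 5/413343.
  ∫_0^1/3 (u')² dx = ∫_0^1/3 (25*x^4 - 100*x^3/9 + 100*x^2/81) dx. Term by term:
    ∫_0^1/3 25*x^4 dx = 5/243;  ∫_0^1/3 -100*x^3/9 dx = -25/729;  ∫_0^1/3 100*x^2/81 dx = 100/6561.
  Sum: 5/243 − 25/729 + 100/6561 = 10/6561.
∫_0^1/3 u² dx = 5/413343, so ||u||_L² = sqrt(35)/1701.
∫_0^1/3 (u')² dx = 10/6561, so ||u'||_L² = sqrt(10)/81.
Ratio ||u||_L² / ||u'||_L² = sqrt(14)/42.
Sharp Poincaré constant on H^1_0(0, 1/3) is C_P = L/π = 1/(3*π), achieved by sin(3*π·x).
A polynomial bump cannot attain the sharp Poincaré constant (only the first sine eigenfunction does), so the ratio is strictly less than C_P, consistent with ||u||_L² ≤ C_P ||u'||_L².


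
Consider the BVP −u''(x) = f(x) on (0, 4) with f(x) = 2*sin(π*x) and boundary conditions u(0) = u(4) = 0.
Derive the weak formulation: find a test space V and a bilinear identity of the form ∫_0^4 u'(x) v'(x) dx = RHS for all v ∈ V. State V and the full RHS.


V = H^1_0(0, 4) (so v(0) = v(4) = 0); weak form: ∫_0^4 u'v' dx = ∫_0^4 (2*sin(π*x)) v dx for all v ∈ V.

Multiply both sides by a test function v and integrate from 0 to 4:
  ∫_0^4 −u''(x) v(x) dx = ∫_0^4 f(x) v(x) dx.
Integrate the LHS by parts once:
  ∫_0^4 −u'' v dx = −[u'(x) v(x)]_0^4 + ∫_0^4 u'(x) v'(x) dx.
Thus ∫_0^4 u'(x) v'(x) dx = ∫_0^4 f(x) v(x) dx + [u'(x) v(x)]_0^4.
Choose V so that boundary terms are either known or forced to vanish.
u is Dirichlet: u(0) = u(4) = 0. Let V = H^1_0(0, 4); then v(0) = v(4) = 0, and [u' v]_0^4 = 0.
Weak formulation: find u (satisfying any essential BC) such that ∫_0^4 u'(x) v'(x) dx = ∫_0^4 f v dx for all v ∈ V.
Substituting f(x) = 2*sin(π*x), the right-hand side is ∫_0^4 (2*sin(π*x)) v dx.


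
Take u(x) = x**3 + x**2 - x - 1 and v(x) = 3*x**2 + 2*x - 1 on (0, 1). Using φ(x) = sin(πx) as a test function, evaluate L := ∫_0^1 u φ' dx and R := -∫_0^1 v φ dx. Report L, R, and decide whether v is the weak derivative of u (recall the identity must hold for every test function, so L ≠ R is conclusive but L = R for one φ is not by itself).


LHS = -3/π + 12/π^3, RHS = -3/π + 12/π^3. Yes, v = u' weakly.

u(x) = x**3 + x**2 - x - 1, classical derivative u'(x) = 3*x**2 + 2*x - 1.
φ(x) = sin(πx), so φ'(x) = π*cos(π*x).
Note φ(0) = φ(1) = 0, so the boundary term u·φ vanishes.
LHS = ∫_0^1 u(x) φ'(x) dx = ∫_0^1 (π*x^3*cos(π*x) + π*x^2*cos(π*x) - π*x*cos(π*x) - π*cos(π*x)) dx. Term by term:
  ∫_0^1 -π*cos(π*x) dx = 0;  ∫_0^1 π*x^2*cos(π*x) dx = -2/π;  ∫_0^1 π*x^3*cos(π*x) dx = -3/π + 12/π^3;
  ∫_0^1 -π*x*cos(π*x) dx = 2/π.
Sum: 0 − 2/π + -3/π + 12/π^3 + 2/π = -3/π + 12/π^3.
So LHS = -3/π + 12/π^3.
∫_0^1 v(x) φ(x) dx = ∫_0^1 (3*x^2*sin(π*x) + 2*x*sin(π*x) - sin(π*x)) dx. Term by term:
  ∫_0^1 -sin(π*x) dx = -2/π;  ∫_0^1 2*x*sin(π*x) dx = 2/π;  ∫_0^1 3*x^2*sin(π*x) dx = -12/π^3 + 3/π.
Sum: -2/π + 2/π + -12/π^3 + 3/π = -12/π^3 + 3/π.
So RHS = -∫_0^1 v(x) φ(x) dx = -3/π + 12/π^3.
LHS = RHS, so the identity holds for this test φ.
Moreover u is smooth here and v(x) = u'(x) = 3*x**2 + 2*x - 1 pointwise, so the identity holds for every test function. Hence v is the weak derivative of u.


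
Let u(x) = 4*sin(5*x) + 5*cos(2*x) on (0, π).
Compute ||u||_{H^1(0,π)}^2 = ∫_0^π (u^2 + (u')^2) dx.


||u||_{H^1(0,π)}^2 = 2000/21 + 541*π/2

u'(x) = -10*sin(2*x) + 20*cos(5*x).
Expand u² and (u')² and integrate term by term on (0, π), using: for integers n ≥ 1, ∫_0^π sin²(nx) dx = ∫_0^π cos²(nx) dx = π/2; for n ≠ n', ∫_0^π sin(nx)sin(n'x) dx = ∫_0^π cos(nx)cos(n'x) dx = 0; and by product-to-sum, ∫_0^π sin(nx)cos(n'x) dx = ½∫_0^π [sin((n+n')x) + sin((n−n')x)] dx, which is 0 when n+n' is even and 2n/(n²−n'²) when n+n' is odd (it need not vanish on (0, π)).
  u² squared terms: (4)²·∫sin(5x)² dx = 16·π/2 = 8*π;  (5)²·∫cos(2x)² dx = 25·π/2 = 25*π/2.
  u² cross terms: 2·(4)·(5)·∫sin(5x)·cos(2x) dx = 40·(10/21) = 400/21.
  So ∫_0^π u² dx = 8*π + 25*π/2 + 400/21 = 400/21 + 41*π/2.
  (u')² squared terms: (-10)²·∫sin(2x)² dx = 100·π/2 = 50*π;  (20)²·∫cos(5x)² dx = 400·π/2 = 200*π.
  (u')² cross terms: 2·(-10)·(20)·∫sin(2x)·cos(5x) dx = -400·(-4/21) = 1600/21.
  So ∫_0^π (u')² dx = 50*π + 200*π + 1600/21 = 1600/21 + 250*π.
||u||_{H^1}^2 = (400/21 + 41*π/2) + (1600/21 + 250*π) = 2000/21 + 541*π/2.


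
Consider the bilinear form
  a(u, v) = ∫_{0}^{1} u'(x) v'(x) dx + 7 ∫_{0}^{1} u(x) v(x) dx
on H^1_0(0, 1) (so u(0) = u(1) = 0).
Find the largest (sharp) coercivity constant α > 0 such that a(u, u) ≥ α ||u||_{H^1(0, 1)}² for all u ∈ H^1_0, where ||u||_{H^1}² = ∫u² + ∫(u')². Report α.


α = 1

Coercivity of a(·,·) on H^1_0(0, 1) means a(u, u) ≥ α ||u||_{H^1}² for every u ∈ H^1_0.
The interval has length L = 1, and Poincaré/coercivity depend only on L. Here a(u, u) = ∫(u')² + (7)·∫u².
Here c = 7 ≥ 1, so a(u,u) = ∫(u')² + c∫u² ≥ ∫(u')² + ∫u² = ||u||_{H^1}², i.e. α = 1 works. No larger α is possible: a(u,u) ≥ α||u||_{H^1}² means (1−α)∫(u')² ≥ (α−c)∫u², and for the modes u_n = sin(nπ(x−x₀)/L) (x₀ the left endpoint) one has ∫u_n²/∫(u_n')² = (L/(nπ))² → 0, so a(u_n,u_n)/||u_n||_{H^1}² → 1. Hence the optimal constant is α = 1.
Therefore α = 1.


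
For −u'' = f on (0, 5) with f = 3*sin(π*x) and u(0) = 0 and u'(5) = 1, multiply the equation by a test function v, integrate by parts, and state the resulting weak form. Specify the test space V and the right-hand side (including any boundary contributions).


V = {v ∈ H^1(0, 5) : v(0) = 0} (test functions vanish at x = 0 where u is specified); weak form: ∫_0^5 u'v' dx = ∫_0^5 (3*sin(π*x)) v dx + v(5) for all v ∈ V.

Multiply both sides by a test function v and integrate from 0 to 5:
  ∫_0^5 −u''(x) v(x) dx = ∫_0^5 f(x) v(x) dx.
Integrate the LHS by parts once:
  ∫_0^5 −u'' v dx = −[u'(x) v(x)]_0^5 + ∫_0^5 u'(x) v'(x) dx.
Thus ∫_0^5 u'(x) v'(x) dx = ∫_0^5 f(x) v(x) dx + [u'(x) v(x)]_0^5.
Choose V so that boundary terms are either known or forced to vanish.
Mixed BC: u(0) = 0 (Dirichlet) and u'(5) = 1 (Neumann). Define V = {v ∈ H^1(0, 5) : v(0) = 0}. Then [u' v]_0^5 = u'(5)·v(5) − u'(0)·0 = v(5).
Weak formulation: find u (satisfying any essential BC) such that ∫_0^5 u'(x) v'(x) dx = ∫_0^5 f v dx + v(5) for all v ∈ V (Dirichlet at 0 absorbed into V; Neumann datum at x = 5 contributes the boundary term).
Substituting f(x) = 3*sin(π*x), the right-hand side is ∫_0^5 (3*sin(π*x)) v dx + v(5).


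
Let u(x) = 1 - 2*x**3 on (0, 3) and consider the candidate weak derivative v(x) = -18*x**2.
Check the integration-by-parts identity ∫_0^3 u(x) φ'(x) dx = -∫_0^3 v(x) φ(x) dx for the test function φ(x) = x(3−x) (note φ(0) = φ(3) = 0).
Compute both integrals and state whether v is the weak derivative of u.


LHS = 729/10, RHS = 2187/10. No, v is not the weak derivative of u.

u(x) = 1 - 2*x**3, classical derivative u'(x) = -6*x**2.
φ(x) = x(3−x), so φ'(x) = 3 - 2*x.
Note φ(0) = φ(3) = 0, so the boundary term u·φ vanishes.
LHS = ∫_0^3 u(x) φ'(x) dx = ∫_0^3 (4*x^4 - 6*x^3 - 2*x + 3) dx. Term by term:
  ∫_0^3 4*x^4 dx = 972/5;  ∫_0^3 -6*x^3 dx = -243/2;  ∫_0^3 -2*x dx = -9;
  ∫_0^3 3 dx = 9.
Sum: 972/5 − 243/2 − 9 + 9 = 729/10.
So LHS = 729/10.
∫_0^3 v(x) φ(x) dx = ∫_0^3 (18*x^4 - 54*x^3) dx. Term by term:
  ∫_0^3 18*x^4 dx = 4374/5;  ∫_0^3 -54*x^3 dx = -2187/2.
Sum: 4374/5 − 2187/2 = -2187/10.
So RHS = -∫_0^3 v(x) φ(x) dx = 2187/10.
LHS − RHS = -729/5 ≠ 0, so the identity fails.
(For a valid weak derivative the identity must hold for EVERY test function, in particular this one. The failure shows v is NOT the weak derivative of u.)
Correct weak derivative would be u'(x) = -6*x**2.


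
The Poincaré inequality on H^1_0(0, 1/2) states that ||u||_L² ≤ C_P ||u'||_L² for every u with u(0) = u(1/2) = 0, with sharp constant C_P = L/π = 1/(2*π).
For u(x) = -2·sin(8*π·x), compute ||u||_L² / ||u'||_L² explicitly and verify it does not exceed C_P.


||u||_L² / ||u'||_L² = 1/(8*π) < C_P = 1/(2*π).

u(x) = -2·sin(8*π·x), so u'(x) = -16*π*cos(8*π*x).
Writing u(x) = A·sin(kπx/L) with A = -2 and k = 4, use ∫_0^L sin²(kπx/L) dx = L/2 and ∫_0^L cos²(kπx/L) dx = L/2.
u² = 4·sin²(8*π·x) and (u')² = 256*π^2·cos²(8*π·x), and each of sin², cos² integrates to L/2 = 1/4 over (0, 1/2).
∫_0^1/2 u² dx = 1, so ||u||_L² = 1.
∫_0^1/2 (u')² dx = 64*π^2, so ||u'||_L² = 8*π.
Ratio ||u||_L² / ||u'||_L² = 1/(8*π).
Sharp Poincaré constant on H^1_0(0, 1/2) is C_P = L/π = 1/(2*π), achieved by sin(2*π·x).
This is the k = 4 harmonic; the ratio L/(kπ) is strictly less than C_P = L/π, consistent with the sharp inequality ||u||_L² ≤ C_P ||u'||_L².


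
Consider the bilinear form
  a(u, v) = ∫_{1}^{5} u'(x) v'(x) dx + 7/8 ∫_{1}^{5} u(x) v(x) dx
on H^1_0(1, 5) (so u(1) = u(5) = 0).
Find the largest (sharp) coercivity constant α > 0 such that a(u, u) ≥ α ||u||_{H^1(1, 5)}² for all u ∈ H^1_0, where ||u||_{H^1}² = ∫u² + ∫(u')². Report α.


α = (π^2 + 14)/(π^2 + 16)

Coercivity of a(·,·) on H^1_0(1, 5) means a(u, u) ≥ α ||u||_{H^1}² for every u ∈ H^1_0.
The interval has length L = 4, and Poincaré/coercivity depend only on L. Here a(u, u) = ∫(u')² + (7/8)·∫u².
Here 0 < c = 7/8 < 1. The condition a(u,u) ≥ α||u||_{H^1}² reads (1−α)∫(u')² ≥ (α−c)∫u². Any admissible α is ≤ 1 (rapidly oscillating u have ∫u²/∫(u')² → 0), and α = 1 would force 0 ≥ (1−c)∫u², impossible since c < 1; so 1−α > 0. By the sharp Poincaré inequality on H^1_0 of an interval of length L, ∫(u')² ≥ (π/L)²∫u² with equality for the first sine mode sin(π(x−x₀)/L) (x₀ the left endpoint), so the inequality holds for all u iff (1−α)(π/L)² ≥ α − c, i.e. α ≤ ((π/L)² + c)/((π/L)² + 1) = (1 + c(L/π)²)/(1 + (L/π)²). With (π/L)² = π^2/16 and c = 7/8, the largest admissible constant is α = ((π/L)² + c)/((π/L)² + 1).
Simplifying, α = (π^2 + 14)/(π^2 + 16).


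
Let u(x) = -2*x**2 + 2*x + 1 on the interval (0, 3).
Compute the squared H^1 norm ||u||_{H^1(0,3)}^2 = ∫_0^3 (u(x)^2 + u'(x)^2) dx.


||u||_{H^1}^2 = 687/5

The H^1 norm (squared) on an interval (0, L) is
  ||u||_{H^1}^2 = ∫_0^L u(x)^2 dx + ∫_0^L u'(x)^2 dx.
Compute u'(x) = 2 - 4*x.
Then u(x)^2 = 4*x**4 - 8*x**3 + 4*x + 1 and u'(x)^2 = 16*x**2 - 16*x + 4.
Integrate each monomial from 0 to 3 using ∫_0^3 c·x^n dx = c·3^(n+1)/(n+1):
  ∫_0^3 u(x)^2 dx = ∫_0^3 (4*x^4 - 8*x^3 + 4*x + 1) dx. Term by term:
    ∫_0^3 4*x^4 dx = 972/5;  ∫_0^3 -8*x^3 dx = -162;  ∫_0^3 4*x dx = 18;
    ∫_0^3 1 dx = 3.
  Sum: 972/5 − 162 + 18 + 3 = 267/5.
  ∫_0^3 u'(x)^2 dx = ∫_0^3 (16*x^2 - 16*x + 4) dx. Term by term:
    ∫_0^3 16*x^2 dx = 144;  ∫_0^3 -16*x dx = -72;  ∫_0^3 4 dx = 12.
  Sum: 144 − 72 + 12 = 84.
Adding: ||u||_{H^1}^2 = 267/5 + 84 = 687/5.


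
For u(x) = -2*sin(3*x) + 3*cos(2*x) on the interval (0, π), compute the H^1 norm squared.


||u||_{H^1(0,π)}^2 = -72 + 85*π/2

u'(x) = -6*sin(2*x) - 6*cos(3*x).
Expand u² and (u')² and integrate term by term on (0, π), using: for integers n ≥ 1, ∫_0^π sin²(nx) dx = ∫_0^π cos²(nx) dx = π/2; for n ≠ n', ∫_0^π sin(nx)sin(n'x) dx = ∫_0^π cos(nx)cos(n'x) dx = 0; and by product-to-sum, ∫_0^π sin(nx)cos(n'x) dx = ½∫_0^π [sin((n+n')x) + sin((n−n')x)] dx, which is 0 when n+n' is even and 2n/(n²−n'²) when n+n' is odd (it need not vanish on (0, π)).
  u² squared terms: (-2)²·∫sin(3x)² dx = 4·π/2 = 2*π;  (3)²·∫cos(2x)² dx = 9·π/2 = 9*π/2.
  u² cross terms: 2·(-2)·(3)·∫sin(3x)·cos(2x) dx = -12·(6/5) = -72/5.
  So ∫_0^π u² dx = 2*π + 9*π/2 − 72/5 = -72/5 + 13*π/2.
  (u')² squared terms: (-6)²·∫cos(3x)² dx = 36·π/2 = 18*π;  (-6)²·∫sin(2x)² dx = 36·π/2 = 18*π.
  (u')² cross terms: 2·(-6)·(-6)·∫cos(3x)·sin(2x) dx = 72·(-4/5) = -288/5.
  So ∫_0^π (u')² dx = 18*π + 18*π − 288/5 = -288/5 + 36*π.
||u||_{H^1}^2 = (-72/5 + 13*π/2) + (-288/5 + 36*π) = -72 + 85*π/2.


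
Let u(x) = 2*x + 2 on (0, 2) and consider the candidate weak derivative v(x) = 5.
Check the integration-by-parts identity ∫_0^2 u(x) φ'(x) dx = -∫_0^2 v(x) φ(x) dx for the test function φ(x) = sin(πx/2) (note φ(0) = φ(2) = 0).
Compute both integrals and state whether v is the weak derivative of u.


LHS = -8/π, RHS = -20/π. No, v is not the weak derivative of u.

u(x) = 2*x + 2, classical derivative u'(x) = 2.
φ(x) = sin(πx/2), so φ'(x) = π*cos(π*x/2)/2.
Note φ(0) = φ(2) = 0, so the boundary term u·φ vanishes.
LHS = ∫_0^2 u(x) φ'(x) dx = ∫_0^2 (π*x*cos(π*x/2) + π*cos(π*x/2)) dx. Term by term:
  ∫_0^2 π*cos(π*x/2) dx = 0;  ∫_0^2 π*x*cos(π*x/2) dx = -8/π.
Sum: 0 − 8/π = -8/π.
So LHS = -8/π.
∫_0^2 v(x) φ(x) dx = ∫_0^2 (5*sin(π*x/2)) dx. Term by term:
  ∫_0^2 5*sin(π*x/2) dx = 20/π.
So RHS = -∫_0^2 v(x) φ(x) dx = -20/π.
LHS − RHS = 12/π ≠ 0, so the identity fails.
(For a valid weak derivative the identity must hold for EVERY test function, in particular this one. The failure shows v is NOT the weak derivative of u.)
Correct weak derivative would be u'(x) = 2.


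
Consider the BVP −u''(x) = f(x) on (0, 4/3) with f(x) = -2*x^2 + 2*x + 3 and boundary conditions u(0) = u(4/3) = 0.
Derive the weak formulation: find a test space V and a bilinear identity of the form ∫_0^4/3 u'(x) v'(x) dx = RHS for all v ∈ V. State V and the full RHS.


V = H^1_0(0, 4/3) (so v(0) = v(4/3) = 0); weak form: ∫_0^4/3 u'v' dx = ∫_0^4/3 (-2*x^2 + 2*x + 3) v dx for all v ∈ V.

Multiply both sides by a test function v and integrate from 0 to 4/3:
  ∫_0^4/3 −u''(x) v(x) dx = ∫_0^4/3 f(x) v(x) dx.
Integrate the LHS by parts once:
  ∫_0^4/3 −u'' v dx = −[u'(x) v(x)]_0^4/3 + ∫_0^4/3 u'(x) v'(x) dx.
Thus ∫_0^4/3 u'(x) v'(x) dx = ∫_0^4/3 f(x) v(x) dx + [u'(x) v(x)]_0^4/3.
Choose V so that boundary terms are either known or forced to vanish.
u is Dirichlet: u(0) = u(4/3) = 0. Let V = H^1_0(0, 4/3); then v(0) = v(4/3) = 0, and [u' v]_0^4/3 = 0.
Weak formulation: find u (satisfying any essential BC) such that ∫_0^4/3 u'(x) v'(x) dx = ∫_0^4/3 f v dx for all v ∈ V.
Substituting f(x) = -2*x^2 + 2*x + 3, the right-hand side is ∫_0^4/3 (-2*x^2 + 2*x + 3) v dx.


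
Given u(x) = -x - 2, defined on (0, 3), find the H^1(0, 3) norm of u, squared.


||u||_{H^1}^2 = 42

The H^1 norm (squared) on an interval (0, L) is
  ||u||_{H^1}^2 = ∫_0^L u(x)^2 dx + ∫_0^L u'(x)^2 dx.
Compute u'(x) = -1.
Then u(x)^2 = x**2 + 4*x + 4 and u'(x)^2 = 1.
Integrate each monomial from 0 to 3 using ∫_0^3 c·x^n dx = c·3^(n+1)/(n+1):
  ∫_0^3 u(x)^2 dx = ∫_0^3 (x^2 + 4*x + 4) dx. Term by term:
    ∫_0^3 x^2 dx = 9;  ∫_0^3 4*x dx = 18;  ∫_0^3 4 dx = 12.
  Sum: 9 + 18 + 12 = 39.
  ∫_0^3 u'(x)^2 dx = ∫_0^3 (1) dx. Term by term:
    ∫_0^3 1 dx = 3.
Adding: ||u||_{H^1}^2 = 39 + 3 = 42.


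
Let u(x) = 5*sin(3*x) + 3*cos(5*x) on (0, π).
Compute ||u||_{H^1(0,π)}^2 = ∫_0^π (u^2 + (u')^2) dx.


||u||_{H^1(0,π)}^2 = 242*π

u'(x) = -15*sin(5*x) + 15*cos(3*x).
Expand u² and (u')² and integrate term by term on (0, π), using: for integers n ≥ 1, ∫_0^π sin²(nx) dx = ∫_0^π cos²(nx) dx = π/2; for n ≠ n', ∫_0^π sin(nx)sin(n'x) dx = ∫_0^π cos(nx)cos(n'x) dx = 0; and by product-to-sum, ∫_0^π sin(nx)cos(n'x) dx = ½∫_0^π [sin((n+n')x) + sin((n−n')x)] dx, which is 0 when n+n' is even and 2n/(n²−n'²) when n+n' is odd (it need not vanish on (0, π)).
  u² squared terms: (3)²·∫cos(5x)² dx = 9·π/2 = 9*π/2;  (5)²·∫sin(3x)² dx = 25·π/2 = 25*π/2.
  u² cross terms: 2·(3)·(5)·∫cos(5x)·sin(3x) dx = 30·(0) = 0.
  So ∫_0^π u² dx = 9*π/2 + 25*π/2 + 0 = 17*π.
  (u')² squared terms: (-15)²·∫sin(5x)² dx = 225·π/2 = 225*π/2;  (15)²·∫cos(3x)² dx = 225·π/2 = 225*π/2.
  (u')² cross terms: 2·(-15)·(15)·∫sin(5x)·cos(3x) dx = -450·(0) = 0.
  So ∫_0^π (u')² dx = 225*π/2 + 225*π/2 + 0 = 225*π.
||u||_{H^1}^2 = (17*π) + (225*π) = 242*π.
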